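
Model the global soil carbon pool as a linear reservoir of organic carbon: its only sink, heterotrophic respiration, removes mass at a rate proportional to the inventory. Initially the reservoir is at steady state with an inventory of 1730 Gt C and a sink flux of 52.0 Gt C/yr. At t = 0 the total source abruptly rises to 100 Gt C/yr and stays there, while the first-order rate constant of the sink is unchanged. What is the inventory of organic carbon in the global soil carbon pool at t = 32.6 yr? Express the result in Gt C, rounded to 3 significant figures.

2730 Gt C

τ = M₀/F₀ = 1730/52.0 = 33.27 yr; rate constant k = 1/τ.
New steady state M_∞ = F₁/k = F₁·τ = 100 × 33.27 = 3326.9 Gt C.
M(t) = M_∞ + (M₀ − M_∞)·e^(−t/τ); t/τ = 32.6/33.27 = 0.9799, so e^(−t/τ) = 0.3754.
M(t) = 3326.9 − 1597 × 0.3754 = 2727.5 Gt C.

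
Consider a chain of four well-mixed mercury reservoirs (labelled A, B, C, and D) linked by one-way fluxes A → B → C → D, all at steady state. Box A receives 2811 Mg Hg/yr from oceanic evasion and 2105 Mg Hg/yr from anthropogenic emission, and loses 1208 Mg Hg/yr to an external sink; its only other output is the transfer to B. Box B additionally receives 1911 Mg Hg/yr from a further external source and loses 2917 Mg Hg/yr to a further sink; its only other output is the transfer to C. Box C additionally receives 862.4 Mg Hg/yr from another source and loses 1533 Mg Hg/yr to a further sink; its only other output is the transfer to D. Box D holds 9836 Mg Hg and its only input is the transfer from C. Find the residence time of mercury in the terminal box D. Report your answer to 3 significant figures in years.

Box A: F(A→B) = (2811 + 2105) − 1208 = 3708.0 Mg Hg/yr.
Box B: F(B→C) = (3708.0 + 1911) − 2917 = 2702.0 Mg Hg/yr.
Box C: F(C→D) = (2702.0 + 862.4) − 1533 = 2031.4 Mg Hg/yr.
Box D throughput = its input = 2031.4 Mg Hg/yr; τ = 9836 / 2031.4 = 4.842 yr.

4.84 yr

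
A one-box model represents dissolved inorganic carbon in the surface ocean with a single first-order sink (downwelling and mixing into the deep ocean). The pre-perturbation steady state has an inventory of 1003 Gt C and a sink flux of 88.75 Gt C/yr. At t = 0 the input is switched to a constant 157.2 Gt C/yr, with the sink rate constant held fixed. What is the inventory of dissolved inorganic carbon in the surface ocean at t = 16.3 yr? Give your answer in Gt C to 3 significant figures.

1590 Gt C

The sink rate constant is k = F₀/M₀ = 88.75/1003 = 0.08848 yr⁻¹.
Solving dM/dt = F₁ − kM with M(0) = M₀ gives M(t) = F₁/k + (M₀ − F₁/k)·e^(−kt).
F₁/k = 157.2/0.08848 = 1776.6 Gt C; kt = 0.08848 × 16.3 = 1.442, e^(−kt) = 0.2364.
M(16.3) = 1776.6 + (1003 − 1776.6) × 0.2364 = 1776.6 − 182.9 = 1593.7 Gt C.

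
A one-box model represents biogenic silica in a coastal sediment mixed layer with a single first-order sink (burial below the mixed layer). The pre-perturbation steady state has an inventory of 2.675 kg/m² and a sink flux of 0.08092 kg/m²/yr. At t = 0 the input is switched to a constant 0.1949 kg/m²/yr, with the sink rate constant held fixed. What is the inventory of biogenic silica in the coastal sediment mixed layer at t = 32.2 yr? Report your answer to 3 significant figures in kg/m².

5.02 kg/m²

τ = M₀/F₀ = 2.675/0.08092 = 33.06 yr; rate constant k = 1/τ.
New steady state M_∞ = F₁/k = F₁·τ = 0.1949 × 33.06 = 6.4429 kg/m².
M(t) = M_∞ + (M₀ − M_∞)·e^(−t/τ); t/τ = 32.2/33.06 = 0.9741, so e^(−t/τ) = 0.3775.
M(t) = 6.4429 − 3.768 × 0.3775 = 5.0203 kg/m².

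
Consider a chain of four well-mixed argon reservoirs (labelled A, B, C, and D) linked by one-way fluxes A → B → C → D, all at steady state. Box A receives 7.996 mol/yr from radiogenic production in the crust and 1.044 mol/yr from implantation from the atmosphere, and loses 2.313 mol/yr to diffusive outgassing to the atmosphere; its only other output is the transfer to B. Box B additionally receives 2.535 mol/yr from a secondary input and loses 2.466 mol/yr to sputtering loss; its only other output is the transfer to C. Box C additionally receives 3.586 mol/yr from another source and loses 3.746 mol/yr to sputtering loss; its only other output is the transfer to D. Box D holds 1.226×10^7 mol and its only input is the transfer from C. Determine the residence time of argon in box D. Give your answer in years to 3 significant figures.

Box A: F(A→B) = (7.996 + 1.044) − 2.313 = 6.7270 mol/yr.
Box B: F(B→C) = (6.7270 + 2.535) − 2.466 = 6.7960 mol/yr.
Box C: F(C→D) = (6.7960 + 3.586) − 3.746 = 6.6360 mol/yr.
Box D throughput = its input = 6.6360 mol/yr; τ = 1.226×10^7 / 6.6360 = 1.847×10^6 yr.

1.85×10^6 yr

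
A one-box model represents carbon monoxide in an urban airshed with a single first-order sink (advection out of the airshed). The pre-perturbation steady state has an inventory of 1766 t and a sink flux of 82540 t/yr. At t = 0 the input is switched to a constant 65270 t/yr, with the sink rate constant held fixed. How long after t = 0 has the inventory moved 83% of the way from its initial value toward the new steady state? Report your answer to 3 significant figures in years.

0.0379 yr

τ = M₀/F₀ = 1766/82540 = 0.02140 yr.
The remaining gap fraction is e^(−t/τ); 83% covered ⇒ e^(−t/τ) = 0.170.
t = −τ ln(0.170) = 0.02140 × 1.772 = 0.03791 yr.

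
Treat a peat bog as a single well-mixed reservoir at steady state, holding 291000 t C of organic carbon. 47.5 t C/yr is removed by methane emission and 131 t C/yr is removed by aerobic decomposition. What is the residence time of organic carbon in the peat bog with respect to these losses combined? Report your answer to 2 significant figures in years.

1600 yr

Total removal = 47.50 + 131.0 = 178.50 t C/yr.
τ = M / ΣF_out = 291000 / 178.50 = 1630 yr.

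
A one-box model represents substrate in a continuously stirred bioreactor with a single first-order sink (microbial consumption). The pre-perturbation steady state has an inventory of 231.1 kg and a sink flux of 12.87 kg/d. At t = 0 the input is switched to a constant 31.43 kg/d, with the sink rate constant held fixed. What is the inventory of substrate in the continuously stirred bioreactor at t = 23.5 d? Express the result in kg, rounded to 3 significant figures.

474 kg

τ = M₀/F₀ = 231.1/12.87 = 17.96 d; rate constant k = 1/τ.
New steady state M_∞ = F₁/k = F₁·τ = 31.43 × 17.96 = 564.37 kg.
M(t) = M_∞ + (M₀ − M_∞)·e^(−t/τ); t/τ = 23.5/17.96 = 1.309, so e^(−t/τ) = 0.2702.
M(t) = 564.37 − 333.3 × 0.2702 = 474.33 kg.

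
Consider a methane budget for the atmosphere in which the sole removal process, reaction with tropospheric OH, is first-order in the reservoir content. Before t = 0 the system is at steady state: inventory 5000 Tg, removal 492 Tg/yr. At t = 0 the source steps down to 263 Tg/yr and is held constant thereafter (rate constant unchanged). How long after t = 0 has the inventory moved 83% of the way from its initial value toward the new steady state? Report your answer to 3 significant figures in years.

τ = M₀/F₀ = 5000/492 = 10.16 yr.
The remaining gap fraction is e^(−t/τ); 83% covered ⇒ e^(−t/τ) = 0.170.
t = −τ ln(0.170) = 10.16 × 1.772 = 18.01 yr.

18.0 yr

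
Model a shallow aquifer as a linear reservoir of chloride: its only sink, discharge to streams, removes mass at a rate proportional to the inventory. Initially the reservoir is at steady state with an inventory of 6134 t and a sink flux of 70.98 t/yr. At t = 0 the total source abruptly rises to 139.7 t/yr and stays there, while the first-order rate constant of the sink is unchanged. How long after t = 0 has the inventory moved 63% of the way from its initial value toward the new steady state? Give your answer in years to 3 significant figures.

τ = M₀/F₀ = 6134/70.98 = 86.42 yr.
The remaining gap fraction is e^(−t/τ); 63% covered ⇒ e^(−t/τ) = 0.370.
t = −τ ln(0.370) = 86.42 × 0.9943 = 85.92 yr.

85.9 yr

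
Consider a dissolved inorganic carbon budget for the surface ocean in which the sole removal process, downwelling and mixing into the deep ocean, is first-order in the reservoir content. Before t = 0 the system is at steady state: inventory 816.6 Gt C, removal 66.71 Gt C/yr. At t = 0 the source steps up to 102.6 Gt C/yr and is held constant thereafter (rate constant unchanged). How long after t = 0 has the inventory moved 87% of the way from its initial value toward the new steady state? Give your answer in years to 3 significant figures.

25.0 yr

τ = M₀/F₀ = 816.6/66.71 = 12.24 yr.
The remaining gap fraction is e^(−t/τ); 87% covered ⇒ e^(−t/τ) = 0.130.
t = −τ ln(0.130) = 12.24 × 2.040 = 24.97 yr.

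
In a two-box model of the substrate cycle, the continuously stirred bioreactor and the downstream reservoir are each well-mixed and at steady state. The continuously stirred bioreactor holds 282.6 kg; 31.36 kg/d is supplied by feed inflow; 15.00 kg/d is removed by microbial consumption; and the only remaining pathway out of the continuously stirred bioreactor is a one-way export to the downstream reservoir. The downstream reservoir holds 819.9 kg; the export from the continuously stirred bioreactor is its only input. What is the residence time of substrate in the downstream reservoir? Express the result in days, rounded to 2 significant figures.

Balance the continuously stirred bioreactor: ΣF_in = 31.360 kg/d.
Export to the downstream reservoir = ΣF_in − (15.00) = 16.360 kg/d.
At steady state the output of the downstream reservoir equals its input, 16.360 kg/d.
τ = M / F = 819.9 / 16.360 = 50.12 d.

50 d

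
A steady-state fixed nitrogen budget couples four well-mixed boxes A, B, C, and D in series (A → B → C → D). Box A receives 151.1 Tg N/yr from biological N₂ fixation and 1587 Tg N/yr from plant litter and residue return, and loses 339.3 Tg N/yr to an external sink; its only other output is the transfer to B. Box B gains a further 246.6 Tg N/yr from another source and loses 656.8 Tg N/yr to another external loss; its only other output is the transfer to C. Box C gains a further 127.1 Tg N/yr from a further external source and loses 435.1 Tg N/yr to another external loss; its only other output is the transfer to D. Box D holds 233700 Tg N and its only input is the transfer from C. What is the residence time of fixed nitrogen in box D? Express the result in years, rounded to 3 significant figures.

Box A: F(A→B) = (151.1 + 1587) − 339.3 = 1398.8 Tg N/yr.
Box B: F(B→C) = (1398.8 + 246.6) − 656.8 = 988.60 Tg N/yr.
Box C: F(C→D) = (988.60 + 127.1) − 435.1 = 680.60 Tg N/yr.
Box D throughput = its input = 680.60 Tg N/yr; τ = 233700 / 680.60 = 343.4 yr.

343 yr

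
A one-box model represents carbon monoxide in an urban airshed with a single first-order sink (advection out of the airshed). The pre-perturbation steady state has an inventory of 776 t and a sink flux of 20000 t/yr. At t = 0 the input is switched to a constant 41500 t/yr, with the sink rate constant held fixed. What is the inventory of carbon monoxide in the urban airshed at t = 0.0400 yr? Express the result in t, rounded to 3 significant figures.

1310 t

The sink rate constant is k = F₀/M₀ = 20000/776 = 25.77 yr⁻¹.
Solving dM/dt = F₁ − kM with M(0) = M₀ gives M(t) = F₁/k + (M₀ − F₁/k)·e^(−kt).
F₁/k = 41500/25.77 = 1610.2 t; kt = 25.77 × 0.0400 = 1.031, e^(−kt) = 0.3567.
M(0.0400) = 1610.2 + (776 − 1610.2) × 0.3567 = 1610.2 − 297.5 = 1312.7 t.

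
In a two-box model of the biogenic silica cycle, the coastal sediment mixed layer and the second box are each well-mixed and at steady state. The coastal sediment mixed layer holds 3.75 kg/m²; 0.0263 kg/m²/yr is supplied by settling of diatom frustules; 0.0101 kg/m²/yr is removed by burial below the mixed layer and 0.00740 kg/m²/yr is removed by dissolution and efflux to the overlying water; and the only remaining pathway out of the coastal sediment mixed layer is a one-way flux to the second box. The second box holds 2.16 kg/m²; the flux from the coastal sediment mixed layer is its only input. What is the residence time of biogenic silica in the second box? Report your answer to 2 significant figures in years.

250 yr

Balance the coastal sediment mixed layer: ΣF_in = 0.026300 kg/m²/yr.
Flux to the second box = ΣF_in − (0.0101 + 0.00740) = 0.0088000 kg/m²/yr.
At steady state the output of the second box equals its input, 0.0088000 kg/m²/yr.
τ = M / F = 2.16 / 0.0088000 = 245.5 yr.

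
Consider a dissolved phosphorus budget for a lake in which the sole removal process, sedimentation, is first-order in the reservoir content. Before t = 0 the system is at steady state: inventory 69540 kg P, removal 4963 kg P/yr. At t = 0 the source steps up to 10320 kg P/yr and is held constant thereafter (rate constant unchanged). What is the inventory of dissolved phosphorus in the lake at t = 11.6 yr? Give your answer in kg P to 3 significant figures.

112000 kg P

The sink rate constant is k = F₀/M₀ = 4963/69540 = 0.07137 yr⁻¹.
Solving dM/dt = F₁ − kM with M(0) = M₀ gives M(t) = F₁/k + (M₀ − F₁/k)·e^(−kt).
F₁/k = 10320/0.07137 = 144600 kg P; kt = 0.07137 × 11.6 = 0.8279, e^(−kt) = 0.4370.
M(11.6) = 144600 + (69540 − 144600) × 0.4370 = 144600 − 32800 = 111800 kg P.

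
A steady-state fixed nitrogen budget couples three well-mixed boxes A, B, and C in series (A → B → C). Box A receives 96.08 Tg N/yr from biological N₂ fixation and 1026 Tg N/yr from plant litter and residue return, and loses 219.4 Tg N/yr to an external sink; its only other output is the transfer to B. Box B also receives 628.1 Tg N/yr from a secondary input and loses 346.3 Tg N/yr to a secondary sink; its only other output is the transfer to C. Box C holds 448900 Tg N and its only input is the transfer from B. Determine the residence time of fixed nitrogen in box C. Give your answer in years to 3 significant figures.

379 yr

Box A: F(A→B) = (96.08 + 1026) − 219.4 = 902.68 Tg N/yr.
Box B: F(B→C) = (902.68 + 628.1) − 346.3 = 1184.5 Tg N/yr.
Box C throughput = its input = 1184.5 Tg N/yr; τ = 448900 / 1184.5 = 379.0 yr.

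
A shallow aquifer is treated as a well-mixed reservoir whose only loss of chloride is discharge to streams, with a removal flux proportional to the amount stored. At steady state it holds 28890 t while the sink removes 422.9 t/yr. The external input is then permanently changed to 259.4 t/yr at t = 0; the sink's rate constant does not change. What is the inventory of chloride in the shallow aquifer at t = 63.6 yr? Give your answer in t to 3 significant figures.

22100 t

Residence time τ = M₀/F₀ = 68.31 yr. The eventual steady state is M_∞ = M₀·(F₁/F₀) = 28890 × 259.4/422.9 = 17721 t.
The anomaly ΔM(t) = M(t) − M_∞ decays as ΔM₀·e^(−t/τ) with ΔM₀ = 28890 − 17721 = 11170 t.
At t = 63.6 yr, e^(−t/τ) = e^(−0.9310) = 0.3942, so ΔM = 4403 t and M = 17721 + 4403 = 22123 t.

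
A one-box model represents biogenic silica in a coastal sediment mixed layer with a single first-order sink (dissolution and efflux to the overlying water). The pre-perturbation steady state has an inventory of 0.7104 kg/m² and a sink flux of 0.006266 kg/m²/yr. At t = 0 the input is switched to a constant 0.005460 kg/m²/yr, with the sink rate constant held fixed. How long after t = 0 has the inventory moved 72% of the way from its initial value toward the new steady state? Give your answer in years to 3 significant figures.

144 yr

τ = M₀/F₀ = 0.7104/0.006266 = 113.4 yr.
The remaining gap fraction is e^(−t/τ); 72% covered ⇒ e^(−t/τ) = 0.280.
t = −τ ln(0.280) = 113.4 × 1.273 = 144.3 yr.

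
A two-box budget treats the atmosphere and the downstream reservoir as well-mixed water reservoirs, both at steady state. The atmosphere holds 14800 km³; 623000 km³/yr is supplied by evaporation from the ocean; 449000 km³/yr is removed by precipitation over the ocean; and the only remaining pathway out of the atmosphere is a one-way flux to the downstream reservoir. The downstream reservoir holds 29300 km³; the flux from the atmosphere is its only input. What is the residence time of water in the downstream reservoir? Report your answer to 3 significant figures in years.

Balance the atmosphere: ΣF_in = 623000 km³/yr.
Flux to the downstream reservoir = ΣF_in − (449000) = 174000 km³/yr.
At steady state the output of the downstream reservoir equals its input, 174000 km³/yr.
τ = M / F = 29300 / 174000 = 0.1684 yr.

0.168 yr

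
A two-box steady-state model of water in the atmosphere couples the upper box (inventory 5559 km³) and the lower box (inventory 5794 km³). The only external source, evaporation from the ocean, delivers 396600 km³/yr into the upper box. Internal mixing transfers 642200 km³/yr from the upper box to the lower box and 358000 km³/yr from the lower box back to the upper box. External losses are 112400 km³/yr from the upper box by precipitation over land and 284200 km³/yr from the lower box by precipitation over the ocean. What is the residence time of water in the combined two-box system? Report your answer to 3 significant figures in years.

0.0286 yr

For the system as a whole, the A↔B exchange is internal and contributes nothing to the throughput; only the external sinks remove mass.
M_total = 5559 + 5794 = 11353 km³.
ΣF_external_out = 112400 + 284200 = 396600 km³/yr.
τ = M_total / ΣF_ext = 11353 / 396600 = 0.02863 yr.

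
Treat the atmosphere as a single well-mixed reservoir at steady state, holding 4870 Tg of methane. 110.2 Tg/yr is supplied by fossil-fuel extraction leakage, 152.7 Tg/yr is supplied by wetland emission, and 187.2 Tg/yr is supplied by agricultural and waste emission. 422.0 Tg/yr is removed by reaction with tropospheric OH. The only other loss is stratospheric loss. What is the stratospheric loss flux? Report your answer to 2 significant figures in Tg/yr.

At steady state ΣF_in = ΣF_out.
ΣF_in = 110.2 + 152.7 + 187.2 = 450.10 Tg/yr.
Stratospheric loss flux = ΣF_in − (422.0) = 450.10 − 422.0 = 28.10 Tg/yr.

28 Tg/yr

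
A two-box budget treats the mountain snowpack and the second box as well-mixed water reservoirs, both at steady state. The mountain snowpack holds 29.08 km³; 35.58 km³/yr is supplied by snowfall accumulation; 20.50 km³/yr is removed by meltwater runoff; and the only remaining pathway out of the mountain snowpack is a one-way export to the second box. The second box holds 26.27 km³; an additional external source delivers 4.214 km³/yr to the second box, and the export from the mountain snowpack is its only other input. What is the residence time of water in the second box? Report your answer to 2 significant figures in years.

1.4 yr

Balance the mountain snowpack: ΣF_in = 35.580 km³/yr.
Export to the second box = ΣF_in − (20.50) = 15.080 km³/yr.
Total input to the second box = 15.080 + 4.214 = 19.294 km³/yr; at steady state this equals its total output.
τ = M / F = 26.27 / 19.294 = 1.362 yr.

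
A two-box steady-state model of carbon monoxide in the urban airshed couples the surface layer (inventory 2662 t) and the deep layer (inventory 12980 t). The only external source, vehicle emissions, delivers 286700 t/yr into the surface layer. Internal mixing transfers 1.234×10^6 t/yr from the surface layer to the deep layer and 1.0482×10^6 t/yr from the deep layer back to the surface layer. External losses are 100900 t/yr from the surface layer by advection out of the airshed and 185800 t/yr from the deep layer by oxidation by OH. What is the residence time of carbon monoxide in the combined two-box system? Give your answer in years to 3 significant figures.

0.0546 yr

Treat the two boxes together as one reservoir: the mixing fluxes between them are internal recycling, so τ = ΣM / Σ(external losses).
M_total = 2662 + 12980 = 15642 t.
ΣF_external_out = 100900 + 185800 = 286700 t/yr.
τ = M_total / ΣF_ext = 15642 / 286700 = 0.05456 yr.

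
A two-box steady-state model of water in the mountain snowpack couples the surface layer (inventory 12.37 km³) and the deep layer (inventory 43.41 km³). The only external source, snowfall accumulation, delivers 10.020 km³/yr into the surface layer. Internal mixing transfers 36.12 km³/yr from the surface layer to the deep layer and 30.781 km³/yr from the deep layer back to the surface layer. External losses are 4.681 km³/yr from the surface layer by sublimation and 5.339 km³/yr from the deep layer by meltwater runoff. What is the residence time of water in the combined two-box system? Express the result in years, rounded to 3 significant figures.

Treat the two boxes together as one reservoir: the mixing fluxes between them are internal recycling, so τ = ΣM / Σ(external losses).
M_total = 12.37 + 43.41 = 55.780 km³.
ΣF_external_out = 4.681 + 5.339 = 10.020 km³/yr.
τ = M_total / ΣF_ext = 55.780 / 10.020 = 5.567 yr.

5.57 yr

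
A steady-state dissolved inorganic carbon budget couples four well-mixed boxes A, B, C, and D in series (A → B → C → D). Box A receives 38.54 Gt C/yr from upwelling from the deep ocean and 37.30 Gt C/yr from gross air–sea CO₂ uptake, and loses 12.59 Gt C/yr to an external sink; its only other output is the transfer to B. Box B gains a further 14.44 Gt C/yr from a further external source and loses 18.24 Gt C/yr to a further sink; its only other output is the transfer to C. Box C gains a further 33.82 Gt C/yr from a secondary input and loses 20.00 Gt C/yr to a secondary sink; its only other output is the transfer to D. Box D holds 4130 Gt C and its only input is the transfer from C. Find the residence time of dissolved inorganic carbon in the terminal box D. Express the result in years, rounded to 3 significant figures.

56.4 yr

Box A: F(A→B) = (38.54 + 37.30) − 12.59 = 63.250 Gt C/yr.
Box B: F(B→C) = (63.250 + 14.44) − 18.24 = 59.450 Gt C/yr.
Box C: F(C→D) = (59.450 + 33.82) − 20.00 = 73.270 Gt C/yr.
Box D throughput = its input = 73.270 Gt C/yr; τ = 4130 / 73.270 = 56.37 yr.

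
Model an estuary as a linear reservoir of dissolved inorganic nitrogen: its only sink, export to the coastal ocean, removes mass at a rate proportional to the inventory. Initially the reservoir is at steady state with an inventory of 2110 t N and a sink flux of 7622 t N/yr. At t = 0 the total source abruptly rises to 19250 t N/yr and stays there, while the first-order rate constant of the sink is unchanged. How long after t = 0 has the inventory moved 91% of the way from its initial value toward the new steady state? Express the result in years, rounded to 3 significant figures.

τ = M₀/F₀ = 2110/7622 = 0.2768 yr.
The remaining gap fraction is e^(−t/τ); 91% covered ⇒ e^(−t/τ) = 0.0900.
t = −τ ln(0.0900) = 0.2768 × 2.408 = 0.6666 yr.

0.667 yr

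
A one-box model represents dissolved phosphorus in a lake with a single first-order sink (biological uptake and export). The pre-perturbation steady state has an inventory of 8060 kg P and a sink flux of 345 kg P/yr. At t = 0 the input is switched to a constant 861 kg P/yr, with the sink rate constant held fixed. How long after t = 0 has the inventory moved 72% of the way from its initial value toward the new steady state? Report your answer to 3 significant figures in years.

τ = M₀/F₀ = 8060/345 = 23.36 yr.
The remaining gap fraction is e^(−t/τ); 72% covered ⇒ e^(−t/τ) = 0.280.
t = −τ ln(0.280) = 23.36 × 1.273 = 29.74 yr.

29.7 yr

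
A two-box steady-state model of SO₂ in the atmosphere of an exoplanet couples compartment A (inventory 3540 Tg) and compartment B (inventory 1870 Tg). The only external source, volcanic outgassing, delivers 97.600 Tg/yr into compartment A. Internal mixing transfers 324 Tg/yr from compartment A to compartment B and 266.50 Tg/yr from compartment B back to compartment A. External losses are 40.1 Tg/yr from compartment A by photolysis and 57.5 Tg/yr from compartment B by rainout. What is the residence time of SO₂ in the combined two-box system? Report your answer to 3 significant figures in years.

55.4 yr

Residence time in the combined system uses the total inventory and the total *external* removal — internal exchanges between the two boxes cancel.
M_total = 3540 + 1870 = 5410.0 Tg.
ΣF_external_out = 40.1 + 57.5 = 97.600 Tg/yr.
τ = M_total / ΣF_ext = 5410.0 / 97.600 = 55.43 yr.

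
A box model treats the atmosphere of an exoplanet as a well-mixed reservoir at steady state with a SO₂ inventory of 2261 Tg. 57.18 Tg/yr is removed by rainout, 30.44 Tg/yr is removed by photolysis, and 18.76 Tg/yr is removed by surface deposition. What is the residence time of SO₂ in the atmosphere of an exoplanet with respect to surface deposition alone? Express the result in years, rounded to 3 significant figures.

121 yr

Residence time with respect to a single sink: τ = M / F_sink.
τ = 2261 / 18.76 = 120.5 yr.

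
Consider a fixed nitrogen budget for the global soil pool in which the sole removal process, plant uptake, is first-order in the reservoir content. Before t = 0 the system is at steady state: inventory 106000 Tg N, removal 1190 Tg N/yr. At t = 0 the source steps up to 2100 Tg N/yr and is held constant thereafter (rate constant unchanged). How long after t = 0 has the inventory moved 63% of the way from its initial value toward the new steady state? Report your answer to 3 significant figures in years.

τ = M₀/F₀ = 106000/1190 = 89.08 yr.
The remaining gap fraction is e^(−t/τ); 63% covered ⇒ e^(−t/τ) = 0.370.
t = −τ ln(0.370) = 89.08 × 0.9943 = 88.56 yr.

88.6 yr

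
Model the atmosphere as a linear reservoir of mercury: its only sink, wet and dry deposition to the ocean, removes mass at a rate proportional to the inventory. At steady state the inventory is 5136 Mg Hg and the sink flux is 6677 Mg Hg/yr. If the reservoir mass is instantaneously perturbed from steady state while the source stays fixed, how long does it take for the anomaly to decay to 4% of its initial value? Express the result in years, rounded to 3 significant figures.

2.48 yr

For a linear reservoir the anomaly decays as exp(−t/τ) with τ = M/F = 5136/6677 = 0.7692 yr.
exp(−t/τ) = 0.04 ⇒ t = −τ ln(0.04) = 0.7692 × 3.219 = 2.476 yr.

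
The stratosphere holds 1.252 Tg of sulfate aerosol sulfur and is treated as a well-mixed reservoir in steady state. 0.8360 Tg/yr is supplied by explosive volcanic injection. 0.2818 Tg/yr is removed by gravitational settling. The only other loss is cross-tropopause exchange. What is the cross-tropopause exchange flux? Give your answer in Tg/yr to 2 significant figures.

At steady state ΣF_in = ΣF_out.
ΣF_in = 0.83600 Tg/yr.
Cross-tropopause exchange flux = ΣF_in − (0.2818) = 0.83600 − 0.2818 = 0.5542 Tg/yr.

0.55 Tg/yr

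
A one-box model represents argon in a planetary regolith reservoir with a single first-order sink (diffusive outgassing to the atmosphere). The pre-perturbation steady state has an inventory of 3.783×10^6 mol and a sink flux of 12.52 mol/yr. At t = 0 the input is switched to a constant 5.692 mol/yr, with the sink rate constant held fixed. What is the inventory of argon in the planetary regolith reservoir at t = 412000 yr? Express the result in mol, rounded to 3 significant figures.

τ = M₀/F₀ = 3.783×10^6/12.52 = 302200 yr; rate constant k = 1/τ.
New steady state M_∞ = F₁/k = F₁·τ = 5.692 × 302200 = 1.7199×10^6 mol.
M(t) = M_∞ + (M₀ − M_∞)·e^(−t/τ); t/τ = 412000/302200 = 1.364, so e^(−t/τ) = 0.2558.
M(t) = 1.7199×10^6 + 2.063×10^6 × 0.2558 = 2.2475×10^6 mol.

2.25×10^6 mol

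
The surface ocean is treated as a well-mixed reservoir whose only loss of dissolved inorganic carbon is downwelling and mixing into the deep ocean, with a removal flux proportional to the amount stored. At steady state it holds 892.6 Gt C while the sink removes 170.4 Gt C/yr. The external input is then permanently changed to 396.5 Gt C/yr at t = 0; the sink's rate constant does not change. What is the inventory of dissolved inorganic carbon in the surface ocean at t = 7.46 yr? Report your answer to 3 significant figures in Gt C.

1790 Gt C

The sink rate constant is k = F₀/M₀ = 170.4/892.6 = 0.1909 yr⁻¹.
Solving dM/dt = F₁ − kM with M(0) = M₀ gives M(t) = F₁/k + (M₀ − F₁/k)·e^(−kt).
F₁/k = 396.5/0.1909 = 2077.0 Gt C; kt = 0.1909 × 7.46 = 1.424, e^(−kt) = 0.2407.
M(7.46) = 2077.0 + (892.6 − 2077.0) × 0.2407 = 2077.0 − 285.1 = 1791.9 Gt C.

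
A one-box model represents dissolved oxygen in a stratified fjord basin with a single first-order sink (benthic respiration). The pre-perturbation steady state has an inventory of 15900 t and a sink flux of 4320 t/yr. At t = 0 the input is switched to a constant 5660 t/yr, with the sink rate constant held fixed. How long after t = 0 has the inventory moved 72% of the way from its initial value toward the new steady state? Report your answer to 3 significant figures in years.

τ = M₀/F₀ = 15900/4320 = 3.681 yr.
The remaining gap fraction is e^(−t/τ); 72% covered ⇒ e^(−t/τ) = 0.280.
t = −τ ln(0.280) = 3.681 × 1.273 = 4.685 yr.

4.69 yr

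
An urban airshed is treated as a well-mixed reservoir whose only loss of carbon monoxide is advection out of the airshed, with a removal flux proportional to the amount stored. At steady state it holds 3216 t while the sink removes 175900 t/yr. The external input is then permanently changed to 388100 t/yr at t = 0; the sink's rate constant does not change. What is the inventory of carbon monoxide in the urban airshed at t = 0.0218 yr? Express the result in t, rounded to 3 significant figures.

The sink rate constant is k = F₀/M₀ = 175900/3216 = 54.70 yr⁻¹.
Solving dM/dt = F₁ − kM with M(0) = M₀ gives M(t) = F₁/k + (M₀ − F₁/k)·e^(−kt).
F₁/k = 388100/54.70 = 7095.7 t; kt = 54.70 × 0.0218 = 1.192, e^(−kt) = 0.3035.
M(0.0218) = 7095.7 + (3216 − 7095.7) × 0.3035 = 7095.7 − 1178 = 5918.2 t.

5920 t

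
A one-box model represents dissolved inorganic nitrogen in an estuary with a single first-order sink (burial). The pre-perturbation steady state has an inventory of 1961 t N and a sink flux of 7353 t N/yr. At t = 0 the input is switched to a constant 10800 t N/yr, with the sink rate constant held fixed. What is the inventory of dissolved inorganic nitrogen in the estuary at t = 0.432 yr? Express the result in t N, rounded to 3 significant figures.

τ = M₀/F₀ = 1961/7353 = 0.2667 yr; rate constant k = 1/τ.
New steady state M_∞ = F₁/k = F₁·τ = 10800 × 0.2667 = 2880.3 t N.
M(t) = M_∞ + (M₀ − M_∞)·e^(−t/τ); t/τ = 0.432/0.2667 = 1.620, so e^(−t/τ) = 0.1979.
M(t) = 2880.3 − 919.3 × 0.1979 = 2698.3 t N.

2700 t N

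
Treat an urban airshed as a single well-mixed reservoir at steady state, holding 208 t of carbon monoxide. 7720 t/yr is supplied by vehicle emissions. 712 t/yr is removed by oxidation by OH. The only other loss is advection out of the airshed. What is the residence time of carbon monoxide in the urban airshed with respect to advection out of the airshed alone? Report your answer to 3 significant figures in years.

0.0297 yr

At steady state ΣF_in = ΣF_out.
ΣF_in = 7720.0 t/yr.
Advection out of the airshed flux = ΣF_in − (712) = 7720.0 − 712.0 = 7008 t/yr.
τ = M / F = 208 / 7008 = 0.02968 yr.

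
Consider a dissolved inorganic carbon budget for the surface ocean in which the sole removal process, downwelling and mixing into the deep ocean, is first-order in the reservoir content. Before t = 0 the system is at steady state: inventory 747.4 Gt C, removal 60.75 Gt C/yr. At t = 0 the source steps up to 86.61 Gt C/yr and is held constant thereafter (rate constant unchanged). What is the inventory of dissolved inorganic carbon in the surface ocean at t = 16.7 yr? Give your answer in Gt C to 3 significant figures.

τ = M₀/F₀ = 747.4/60.75 = 12.30 yr; rate constant k = 1/τ.
New steady state M_∞ = F₁/k = F₁·τ = 86.61 × 12.30 = 1065.6 Gt C.
M(t) = M_∞ + (M₀ − M_∞)·e^(−t/τ); t/τ = 16.7/12.30 = 1.357, so e^(−t/τ) = 0.2573.
M(t) = 1065.6 − 318.2 × 0.2573 = 983.68 Gt C.

984 Gt C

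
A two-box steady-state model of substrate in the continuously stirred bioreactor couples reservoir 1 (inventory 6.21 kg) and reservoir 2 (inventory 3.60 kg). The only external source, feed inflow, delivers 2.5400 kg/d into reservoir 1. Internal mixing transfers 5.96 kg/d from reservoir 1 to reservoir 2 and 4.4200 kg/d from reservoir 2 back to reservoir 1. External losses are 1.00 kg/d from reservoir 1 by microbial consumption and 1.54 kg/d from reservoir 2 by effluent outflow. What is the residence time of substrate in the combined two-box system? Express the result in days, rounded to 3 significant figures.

For the system as a whole, the A↔B exchange is internal and contributes nothing to the throughput; only the external sinks remove mass.
M_total = 6.21 + 3.60 = 9.8100 kg.
ΣF_external_out = 1.00 + 1.54 = 2.5400 kg/d.
τ = M_total / ΣF_ext = 9.8100 / 2.5400 = 3.862 d.

3.86 d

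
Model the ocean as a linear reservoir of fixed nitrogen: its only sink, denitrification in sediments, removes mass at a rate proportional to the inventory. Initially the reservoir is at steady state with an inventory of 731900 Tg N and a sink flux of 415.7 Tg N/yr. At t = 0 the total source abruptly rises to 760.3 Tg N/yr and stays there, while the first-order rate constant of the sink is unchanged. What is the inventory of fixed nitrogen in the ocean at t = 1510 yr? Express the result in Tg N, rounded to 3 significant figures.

τ = M₀/F₀ = 731900/415.7 = 1761 yr; rate constant k = 1/τ.
New steady state M_∞ = F₁/k = F₁·τ = 760.3 × 1761 = 1.3386×10^6 Tg N.
M(t) = M_∞ + (M₀ − M_∞)·e^(−t/τ); t/τ = 1510/1761 = 0.8576, so e^(−t/τ) = 0.4242.
M(t) = 1.3386×10^6 − 606700 × 0.4242 = 1.0813×10^6 Tg N.

1.08×10^6 Tg N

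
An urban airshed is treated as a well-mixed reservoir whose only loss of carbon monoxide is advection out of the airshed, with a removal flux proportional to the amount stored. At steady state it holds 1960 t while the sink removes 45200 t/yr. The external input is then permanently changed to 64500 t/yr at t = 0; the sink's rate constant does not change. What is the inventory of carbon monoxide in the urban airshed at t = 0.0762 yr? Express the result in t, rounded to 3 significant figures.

Residence time τ = M₀/F₀ = 0.04336 yr. The eventual steady state is M_∞ = M₀·(F₁/F₀) = 1960 × 64500/45200 = 2796.9 t.
The anomaly ΔM(t) = M(t) − M_∞ decays as ΔM₀·e^(−t/τ) with ΔM₀ = 1960 − 2796.9 = −836.9 t.
At t = 0.0762 yr, e^(−t/τ) = e^(−1.757) = 0.1725, so ΔM = −144.4 t and M = 2796.9 − 144.4 = 2652.5 t.

2650 t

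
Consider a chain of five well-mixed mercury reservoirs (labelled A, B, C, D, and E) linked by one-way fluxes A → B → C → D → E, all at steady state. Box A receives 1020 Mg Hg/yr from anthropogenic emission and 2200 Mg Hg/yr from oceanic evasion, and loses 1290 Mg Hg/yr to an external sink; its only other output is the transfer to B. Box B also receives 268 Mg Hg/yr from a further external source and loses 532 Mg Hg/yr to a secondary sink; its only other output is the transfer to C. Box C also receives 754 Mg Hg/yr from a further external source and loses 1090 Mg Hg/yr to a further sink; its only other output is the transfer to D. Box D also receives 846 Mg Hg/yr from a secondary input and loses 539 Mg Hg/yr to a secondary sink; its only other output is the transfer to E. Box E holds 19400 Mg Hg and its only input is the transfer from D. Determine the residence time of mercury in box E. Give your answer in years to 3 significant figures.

11.9 yr

Box A: F(A→B) = (1020 + 2200) − 1290 = 1930.0 Mg Hg/yr.
Box B: F(B→C) = (1930.0 + 268) − 532 = 1666.0 Mg Hg/yr.
Box C: F(C→D) = (1666.0 + 754) − 1090 = 1330.0 Mg Hg/yr.
Box D: F(D→E) = (1330.0 + 846) − 539 = 1637.0 Mg Hg/yr.
Box E throughput = its input = 1637.0 Mg Hg/yr; τ = 19400 / 1637.0 = 11.85 yr.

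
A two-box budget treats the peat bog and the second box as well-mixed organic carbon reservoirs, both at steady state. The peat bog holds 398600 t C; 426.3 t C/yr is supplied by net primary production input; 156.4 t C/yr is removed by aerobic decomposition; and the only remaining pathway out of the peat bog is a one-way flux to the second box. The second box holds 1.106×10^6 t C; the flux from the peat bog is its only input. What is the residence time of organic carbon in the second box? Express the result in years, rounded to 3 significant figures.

Balance the peat bog: ΣF_in = 426.30 t C/yr.
Flux to the second box = ΣF_in − (156.4) = 269.90 t C/yr.
At steady state the output of the second box equals its input, 269.90 t C/yr.
τ = M / F = 1.106×10^6 / 269.90 = 4098 yr.

4100 yr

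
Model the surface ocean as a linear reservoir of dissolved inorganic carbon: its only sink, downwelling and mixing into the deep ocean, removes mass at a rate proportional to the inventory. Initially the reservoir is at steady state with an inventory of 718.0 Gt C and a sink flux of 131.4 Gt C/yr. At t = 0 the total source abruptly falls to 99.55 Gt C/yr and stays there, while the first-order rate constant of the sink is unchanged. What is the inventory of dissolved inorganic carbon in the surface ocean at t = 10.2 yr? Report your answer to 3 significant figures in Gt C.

The sink rate constant is k = F₀/M₀ = 131.4/718.0 = 0.1830 yr⁻¹.
Solving dM/dt = F₁ − kM with M(0) = M₀ gives M(t) = F₁/k + (M₀ − F₁/k)·e^(−kt).
F₁/k = 99.55/0.1830 = 543.96 Gt C; kt = 0.1830 × 10.2 = 1.867, e^(−kt) = 0.1546.
M(10.2) = 543.96 + (718.0 − 543.96) × 0.1546 = 543.96 + 26.91 = 570.88 Gt C.

571 Gt C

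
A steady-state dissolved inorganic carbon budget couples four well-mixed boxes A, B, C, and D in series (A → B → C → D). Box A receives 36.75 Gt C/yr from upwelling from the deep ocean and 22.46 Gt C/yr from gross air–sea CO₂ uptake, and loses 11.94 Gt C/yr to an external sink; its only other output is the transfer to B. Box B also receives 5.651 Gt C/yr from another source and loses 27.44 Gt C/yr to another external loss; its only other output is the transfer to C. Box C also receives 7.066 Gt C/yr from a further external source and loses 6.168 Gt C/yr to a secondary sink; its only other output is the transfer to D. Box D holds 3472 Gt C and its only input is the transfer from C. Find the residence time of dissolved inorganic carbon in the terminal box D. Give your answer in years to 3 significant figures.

Box A: F(A→B) = (36.75 + 22.46) − 11.94 = 47.270 Gt C/yr.
Box B: F(B→C) = (47.270 + 5.651) − 27.44 = 25.481 Gt C/yr.
Box C: F(C→D) = (25.481 + 7.066) − 6.168 = 26.379 Gt C/yr.
Box D throughput = its input = 26.379 Gt C/yr; τ = 3472 / 26.379 = 131.6 yr.

132 yr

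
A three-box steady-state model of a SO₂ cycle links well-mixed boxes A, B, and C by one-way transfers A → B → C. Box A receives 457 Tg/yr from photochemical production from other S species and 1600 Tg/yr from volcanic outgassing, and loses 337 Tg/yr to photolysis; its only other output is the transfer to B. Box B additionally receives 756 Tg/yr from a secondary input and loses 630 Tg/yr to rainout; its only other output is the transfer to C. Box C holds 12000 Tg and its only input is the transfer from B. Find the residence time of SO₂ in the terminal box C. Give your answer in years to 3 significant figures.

6.50 yr

Box A: F(A→B) = (457 + 1600) − 337 = 1720.0 Tg/yr.
Box B: F(B→C) = (1720.0 + 756) − 630 = 1846.0 Tg/yr.
Box C throughput = its input = 1846.0 Tg/yr; τ = 12000 / 1846.0 = 6.501 yr.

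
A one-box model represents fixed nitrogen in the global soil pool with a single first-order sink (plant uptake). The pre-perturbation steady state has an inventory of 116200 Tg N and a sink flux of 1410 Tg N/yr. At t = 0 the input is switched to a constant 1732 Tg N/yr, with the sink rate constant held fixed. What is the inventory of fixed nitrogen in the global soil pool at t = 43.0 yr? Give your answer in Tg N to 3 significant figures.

127000 Tg N

Residence time τ = M₀/F₀ = 82.41 yr. The eventual steady state is M_∞ = M₀·(F₁/F₀) = 116200 × 1732/1410 = 142740 Tg N.
The anomaly ΔM(t) = M(t) − M_∞ decays as ΔM₀·e^(−t/τ) with ΔM₀ = 116200 − 142740 = −26540 Tg N.
At t = 43.0 yr, e^(−t/τ) = e^(−0.5218) = 0.5935, so ΔM = −15750 Tg N and M = 142740 − 15750 = 126990 Tg N.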